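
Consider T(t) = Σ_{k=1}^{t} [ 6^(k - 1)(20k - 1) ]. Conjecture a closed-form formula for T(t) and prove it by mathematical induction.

T(t) = 6^t(4t - 1) + 1

We claim T(t) = 6^t(4t - 1) + 1 for all t ≥ 1.
For the base case t = 1: T(1) = 19, and the closed form gives 19. They agree.
Inductive step: suppose the statement holds for some k ≥ 1, so T(k) = 6^k(4k - 1) + 1.
Then T(k+1) = T(k) + (6^k(20k + 19)) = (6^k(4k - 1) + 1) + (6^k(20k + 19)).
Simplifying, T(k+1) = 24·6^k·k + 18·6^k + 1 = 6^(k+1)(4(k+1) - 1) + 1,
which is the closed form with t = k+1.
By induction, the statement is established for all t ≥ 1.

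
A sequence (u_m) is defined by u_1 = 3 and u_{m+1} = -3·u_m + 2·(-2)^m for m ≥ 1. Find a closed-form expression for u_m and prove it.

Computing the first terms: u_1 = 3, u_2 = -13, u_3 = 47. This suggests u_m = -(-2)^(m + 1) + 7(-3)^(m - 1).
When m = 1: the formula gives 3 = 3 = u_1.
Suppose the result is true for m = p, so u_p = -(-2)^(p + 1) + 7(-3)^(p - 1).
Then u_{p+1} = -3·u_p + 2·(-2)^p = -3·(-(-2)^(p + 1) + 7(-3)^(p - 1)) + 2·(-2)^p = -(-2)^(p + 2) + 7(-3)^p = -(-2)^((p+1) + 1) + 7(-3)^((p+1) - 1),
which is the claimed formula at m = p+1.
By induction, the statement is established for all m ≥ 1.

u_m = -(-2)^(m + 1) + 7(-3)^(m - 1)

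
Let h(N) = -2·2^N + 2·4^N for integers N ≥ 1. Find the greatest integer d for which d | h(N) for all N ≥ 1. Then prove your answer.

d = 4

Computing the first values: h(1) = 4 and h(2) = 24; gcd(4, 24) = 4, so d ≤ 4.
We prove 4 | -2·2^N + 2·4^N for all N ≥ 1 by induction on N.
Base step (N = 1): h(1) = 4 = 4·(1), so 4 | h(1).
Inductive step: assume the claim holds for N = i, i.e. 4 | h(i). Then
h(i+1) − 4·h(i) = (-2·2^(i+1) + 2·4^(i+1)) − 4·(-2·2^i + 2·4^i) = (-2)·2^i·(2 − 4) = (4)·2^i. Since 4 | h(i) by the inductive hypothesis, 4 | 4·h(i); and 4 | 4 since 4 = 4·1. Therefore 4 | h(i+1).
By the principle of mathematical induction, the result holds for all N ≥ 1.
Therefore the largest such d is 4.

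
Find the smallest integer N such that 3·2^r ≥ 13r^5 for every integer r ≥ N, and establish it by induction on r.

N = 26

At r = 25: 100663296 < 126953125, so the inequality fails and N ≥ 26. We prove 3·2^r ≥ 13r^5 for all r ≥ 26.
Base case (r = 26): 3·2^r = 201326592 and 13r^5 = 154457888, so 201326592 ≥ 154457888.
For the inductive step, assume it holds for an arbitrary p ≥ 26, so 3·2^p ≥ 13p^5.
Then 3·2^(p + 1) = 2·(3·2^p) ≥ 2·(13p^5).
Also, for p ≥ 26 we have 2·(13p^5) ≥ 13(p+1)^5, since 2 ≥ (1 + 1/p)^5 for all p ≥ 26.
Combining, 3·2^(p + 1) ≥ 13(p+1)^5.
This completes the induction.
Hence the smallest such N is 26.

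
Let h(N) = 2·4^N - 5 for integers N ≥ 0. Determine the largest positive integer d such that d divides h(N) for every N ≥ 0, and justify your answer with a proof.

Computing the first values: h(0) = -3 and h(1) = 3; gcd(-3, 3) = 3, so d ≤ 3.
We prove 3 | 2·4^N - 5 for all N ≥ 0 by induction on N.
When N = 0: h(0) = -3 = 3·(-1), so 3 | h(0).
For the inductive step, assume it holds for an arbitrary r ≥ 0, i.e. 3 | h(r). Then
h(r+1) = 2·4^(r+1) - 5 = 4·(2·4^r - 5) + 15 = 4·h(r) + 15. The first term is divisible by 3 by the inductive hypothesis, and 15 is divisible by 3. Hence 3 | h(r+1).
By the principle of mathematical induction, the result holds for all N ≥ 0.
Therefore the largest such d is 3.

d = 3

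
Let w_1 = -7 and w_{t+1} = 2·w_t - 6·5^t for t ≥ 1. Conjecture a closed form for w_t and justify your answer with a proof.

w_t = 3·2^(t - 1) - 2·5^t

Computing the first terms: w_1 = -7, w_2 = -44, w_3 = -238. This suggests w_t = 3·2^(t - 1) - 2·5^t.
When t = 1: the formula gives -7 = -7 = w_1.
For the inductive step, assume it holds for an arbitrary p ≥ 1, so w_p = 3·2^(p - 1) - 2·5^p.
Then w_{p+1} = 2·w_p - 6·5^p = 2·(3·2^(p - 1) - 2·5^p) - 6·5^p = 3·2^p - 2·5^(p + 1) = 3·2^((p+1) - 1) - 2·5^(p+1),
which is the claimed formula at t = p+1.
Hence, by induction on t, the claim holds for every t ≥ 1.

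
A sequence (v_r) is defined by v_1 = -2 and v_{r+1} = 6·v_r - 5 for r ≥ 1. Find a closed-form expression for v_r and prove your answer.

v_r = -3·6^(r - 1) + 1

Computing the first terms: v_1 = -2, v_2 = -17, v_3 = -107. This suggests v_r = -3·6^(r - 1) + 1.
When r = 1: the formula gives -2 = -2 = v_1.
For the inductive step, assume it holds for an arbitrary p ≥ 1, so v_p = -3·6^(p - 1) + 1.
Then v_{p+1} = 6·v_p - 5 = 6·(-3·6^(p - 1) + 1) - 5 = -3·6^p + 1 = -3·6^((p+1) - 1) + 1,
which is the claimed formula at r = p+1.
Hence, by induction on r, the claim holds for every r ≥ 1.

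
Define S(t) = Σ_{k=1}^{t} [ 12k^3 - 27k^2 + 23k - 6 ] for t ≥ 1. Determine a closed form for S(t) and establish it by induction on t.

We claim S(t) = t(3t^3 - 3t^2 + t + 1) for all t ≥ 1.
Base case (t = 1): S(1) = 2, and the closed form gives 2. They agree.
For the inductive step, assume it holds for an arbitrary k ≥ 1, so S(k) = k(3k^3 - 3k^2 + k + 1).
Then S(k+1) = S(k) + (12k^3 + 9k^2 + 5k + 2) = (k(3k^3 - 3k^2 + k + 1)) + (12k^3 + 9k^2 + 5k + 2).
Simplifying, S(k+1) = (k + 1)(3k^3 + 6k^2 + 4k + 2) = (k+1)(3(k+1)^3 - 3(k+1)^2 + (k+1) + 1),
which is the closed form with t = k+1.
By induction, the statement is established for all t ≥ 1.

S(t) = t(3t^3 - 3t^2 + t + 1)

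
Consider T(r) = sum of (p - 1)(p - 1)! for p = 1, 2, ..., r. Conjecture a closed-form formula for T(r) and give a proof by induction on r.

We claim T(r) = r! - 1 for all r ≥ 1.
For the base case r = 1: T(1) = 0, and the closed form gives 0. They agree.
Inductive step: suppose the statement holds for some p ≥ 1, so T(p) = p! - 1.
Then T(p+1) = T(p) + (p·p!) = (p! - 1) + (p·p!).
Simplifying, T(p+1) = (p+1)! - 1,
which is the closed form with r = p+1.
Hence, by induction on r, the claim holds for every r ≥ 1.

T(r) = r! - 1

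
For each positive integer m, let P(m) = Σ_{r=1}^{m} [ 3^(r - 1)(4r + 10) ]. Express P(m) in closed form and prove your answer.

P(m) = 2·3^m(m + 2) - 4

We claim P(m) = 2·3^m(m + 2) - 4 for all m ≥ 1.
When m = 1: P(1) = 14, and the closed form gives 14. They agree.
Suppose the result is true for m = r, so P(r) = 2·3^r(r + 2) - 4.
Then P(r+1) = P(r) + (3^r(4r + 14)) = (2·3^r(r + 2) - 4) + (3^r(4r + 14)).
Simplifying, P(r+1) = 6·3^r·r + 18·3^r - 4 = 2·3^(r+1)((r+1) + 2) - 4,
which is the closed form with m = r+1.
By induction, the statement is established for all m ≥ 1.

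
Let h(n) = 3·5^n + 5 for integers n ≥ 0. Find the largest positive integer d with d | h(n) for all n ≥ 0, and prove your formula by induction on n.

Computing the first values: h(0) = 8 and h(1) = 20; gcd(8, 20) = 4, so d ≤ 4.
We prove 4 | 3·5^n + 5 for all n ≥ 0 by induction on n.
Base step (n = 0): h(0) = 8 = 4·(2), so 4 | h(0).
For the inductive step, assume it holds for an arbitrary i ≥ 0, i.e. 4 | h(i). Then
h(i+1) = 3·5^(i+1) + 5 = 5·(3·5^i + 5) - 20 = 5·h(i) - 20. The first term is divisible by 4 by the inductive hypothesis, and -20 is divisible by 4. Hence 4 | h(i+1).
Hence, by induction on n, the claim holds for every n ≥ 0.
Therefore the largest such d is 4.

d = 4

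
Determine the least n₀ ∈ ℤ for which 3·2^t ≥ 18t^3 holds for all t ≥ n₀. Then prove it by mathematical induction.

At t = 14: 49152 < 49392, so the inequality fails and n₀ ≥ 15. We prove 3·2^t ≥ 18t^3 for all t ≥ 15.
When t = 15: 3·2^t = 98304 and 18t^3 = 60750, so 98304 ≥ 60750.
Inductive step: suppose the statement holds for some p ≥ 15, so 3·2^p ≥ 18p^3.
Then 3·2^(p + 1) = 2·(3·2^p) ≥ 2·(18p^3).
Also, for p ≥ 15 we have 2·(18p^3) ≥ 18(p+1)^3, since 2 ≥ (1 + 1/p)^3 for all p ≥ 15.
Combining, 3·2^(p + 1) ≥ 18(p+1)^3.
By the principle of mathematical induction, the result holds for all t ≥ 15.
Hence the smallest such n₀ is 15.

n₀ = 15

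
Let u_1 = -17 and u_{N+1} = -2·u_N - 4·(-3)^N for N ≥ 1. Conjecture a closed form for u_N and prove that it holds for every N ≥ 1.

Computing the first terms: u_1 = -17, u_2 = 46, u_3 = -128. This suggests u_N = -5(-2)^(N - 1) + 4(-3)^N.
Base step (N = 1): the formula gives -17 = -17 = u_1.
Inductive step: suppose the statement holds for some p ≥ 1, so u_p = -5(-2)^(p - 1) + 4(-3)^p.
Then u_{p+1} = -2·u_p - 4·(-3)^p = -2·(-5(-2)^(p - 1) + 4(-3)^p) - 4·(-3)^p = -5(-2)^p + 4(-3)^(p + 1) = -5(-2)^((p+1) - 1) + 4(-3)^(p+1),
which is the claimed formula at N = p+1.
By induction, the statement is established for all N ≥ 1.

u_N = -5(-2)^(N - 1) + 4(-3)^N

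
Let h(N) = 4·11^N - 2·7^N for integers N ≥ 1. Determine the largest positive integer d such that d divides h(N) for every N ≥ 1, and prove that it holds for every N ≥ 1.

Computing the first values: h(1) = 30 and h(2) = 386; gcd(30, 386) = 2, so d ≤ 2.
We prove 2 | 4·11^N - 2·7^N for all N ≥ 1 by induction on N.
Base case (N = 1): h(1) = 30 = 2·(15), so 2 | h(1).
Suppose the result is true for N = j, i.e. 2 | h(j). Then
h(j+1) − 11·h(j) = (4·11^(j+1) - 2·7^(j+1)) − 11·(4·11^j - 2·7^j) = (-2)·7^j·(7 − 11) = (8)·7^j. Since 2 | h(j) by the inductive hypothesis, 2 | 11·h(j); and 2 | 8 since 8 = 2·4. Therefore 2 | h(j+1).
Hence, by induction on N, the claim holds for every N ≥ 1.
Therefore the largest such d is 2.

d = 2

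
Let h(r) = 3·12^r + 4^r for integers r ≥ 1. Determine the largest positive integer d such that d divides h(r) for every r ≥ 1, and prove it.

Computing the first values: h(1) = 40 and h(2) = 448; gcd(40, 448) = 8, so d ≤ 8.
We prove 8 | 3·12^r + 4^r for all r ≥ 1 by induction on r.
Base step (r = 1): h(1) = 40 = 8·(5), so 8 | h(1).
For the inductive step, assume it holds for an arbitrary p ≥ 1, i.e. 8 | h(p). Then
h(p+1) − 12·h(p) = (3·12^(p+1) + 4^(p+1)) − 12·(3·12^p + 4^p) = (1)·4^p·(4 − 12) = (-8)·4^p. Since 8 | h(p) by the inductive hypothesis, 8 | 12·h(p); and 8 | -8 since -8 = 8·-1. Therefore 8 | h(p+1).
By induction, the statement is established for all r ≥ 1.
Therefore the largest such d is 8.

d = 8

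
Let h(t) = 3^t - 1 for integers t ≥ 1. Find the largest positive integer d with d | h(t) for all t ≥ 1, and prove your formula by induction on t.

Computing the first values: h(1) = 2 and h(2) = 8; gcd(2, 8) = 2, so d ≤ 2.
We prove 2 | 3^t - 1 for all t ≥ 1 by induction on t.
Base case (t = 1): h(1) = 2 = 2·(1), so 2 | h(1).
Inductive step: assume the claim holds for t = p, i.e. 2 | h(p). Then
3^{p+1} − 1^{p+1} = 3·3^p − 1·1^p = 3·(3^p − 1^p) + (2)·1^p. The first term is divisible by 2 by the inductive hypothesis, and the second term (2)·1^p is divisible by 2 since 2 | 2. Hence 2 | h(p+1).
By induction, the statement is established for all t ≥ 1.
Therefore the largest such d is 2.

d = 2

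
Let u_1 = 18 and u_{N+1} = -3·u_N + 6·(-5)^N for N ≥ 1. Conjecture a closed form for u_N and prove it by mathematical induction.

Computing the first terms: u_1 = 18, u_2 = -84, u_3 = 402. This suggests u_N = -(-3)^N - 3(-5)^N.
Base step (N = 1): the formula gives 18 = 18 = u_1.
Suppose the result is true for N = k, so u_k = -(-3)^k - 3(-5)^k.
Then u_{k+1} = -3·u_k + 6·(-5)^k = -3·(-(-3)^k - 3(-5)^k) + 6·(-5)^k = -(-3)^(k + 1) - 3(-5)^(k + 1),
which is the claimed formula at N = k+1.
By induction, the statement is established for all N ≥ 1.

u_N = -(-3)^N - 3(-5)^N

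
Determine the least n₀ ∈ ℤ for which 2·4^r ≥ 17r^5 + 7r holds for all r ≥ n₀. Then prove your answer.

At r = 9: 524288 < 1003896, so the inequality fails and n₀ ≥ 10. We prove 2·4^r ≥ 17r^5 + 7r for all r ≥ 10.
When r = 10: 2·4^r = 2097152 and 17r^5 + 7r = 1700070, so 2097152 ≥ 1700070.
Suppose the result is true for r = j, so 2·4^j ≥ 17j^5 + 7j.
Then 2·4^(j + 1) = 4·(2·4^j) ≥ 4·(17j^5 + 7j).
Also, for j ≥ 10 we have 4·(17j^5 + 7j) ≥ 17(j+1)^5 + 7(j+1), since 4·(17j^5 + 7j) − (17(j+1)^5 + 7(j+1)) = 51j^5 - 85j^4 - 170j^3 - 170j^2 - 64j - 24, which is nonnegative for all j ≥ 10.
Combining, 2·4^(j + 1) ≥ 17(j+1)^5 + 7(j+1).
This completes the induction.
Hence the smallest such n₀ is 10.

n₀ = 10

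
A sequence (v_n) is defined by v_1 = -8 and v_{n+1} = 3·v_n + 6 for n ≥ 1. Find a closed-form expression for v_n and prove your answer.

Computing the first terms: v_1 = -8, v_2 = -18, v_3 = -48. This suggests v_n = -5·3^(n - 1) - 3.
Base step (n = 1): the formula gives -8 = -8 = v_1.
Inductive step: suppose the statement holds for some i ≥ 1, so v_i = -5·3^(i - 1) - 3.
Then v_{i+1} = 3·v_i + 6 = 3·(-5·3^(i - 1) - 3) + 6 = -5·3^i - 3 = -5·3^((i+1) - 1) - 3,
which is the claimed formula at n = i+1.
This completes the induction.

v_n = -5·3^(n - 1) - 3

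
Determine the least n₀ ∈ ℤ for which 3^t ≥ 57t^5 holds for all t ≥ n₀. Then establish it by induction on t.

At t = 16: 43046721 < 59768832, so the inequality fails and n₀ ≥ 17. We prove 3^t ≥ 57t^5 for all t ≥ 17.
Base step (t = 17): 3^t = 129140163 and 57t^5 = 80931849, so 129140163 ≥ 80931849.
Inductive step: suppose the statement holds for some m ≥ 17, so 3^m ≥ 57m^5.
Then 3^(m + 1) = 3·(3^m) ≥ 3·(57m^5).
Also, for m ≥ 17 we have 3·(57m^5) ≥ 57(m+1)^5, since 3 ≥ (1 + 1/m)^5 for all m ≥ 17.
Combining, 3^(m + 1) ≥ 57(m+1)^5.
This completes the induction.
Hence the smallest such n₀ is 17.

n₀ = 17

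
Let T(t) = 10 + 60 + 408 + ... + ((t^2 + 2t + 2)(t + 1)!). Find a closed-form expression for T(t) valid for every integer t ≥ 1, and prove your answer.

We claim T(t) = (t + 1)(t + 2)! - 2 for all t ≥ 1.
Base step (t = 1): T(1) = 10, and the closed form gives 10. They agree.
Suppose the result is true for t = m, so T(m) = (m + 1)(m + 2)! - 2.
Then T(m+1) = T(m) + ((m^2 + 4m + 5)(m + 2)!) = ((m + 1)(m + 2)! - 2) + ((m^2 + 4m + 5)(m + 2)!).
Simplifying, T(m+1) = ((m+1) + 1)((m+1) + 2)! - 2,
which is the closed form with t = m+1.
This completes the induction.

T(t) = (t + 1)(t + 2)! - 2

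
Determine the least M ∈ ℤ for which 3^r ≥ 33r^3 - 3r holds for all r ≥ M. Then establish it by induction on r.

At r = 9: 19683 < 24030, so the inequality fails and M ≥ 10. We prove 3^r ≥ 33r^3 - 3r for all r ≥ 10.
Base step (r = 10): 3^r = 59049 and 33r^3 - 3r = 32970, so 59049 ≥ 32970.
Inductive step: suppose the statement holds for some k ≥ 10, so 3^k ≥ 33k^3 - 3k.
Then 3^(k + 1) = 3·(3^k) ≥ 3·(33k^3 - 3k).
Also, for k ≥ 10 we have 3·(33k^3 - 3k) ≥ 33(k+1)^3 - 3(k+1), since 3·(33k^3 - 3k) − (33(k+1)^3 - 3(k+1)) = 66k^3 - 99k^2 - 105k - 30, which is nonnegative for all k ≥ 10.
Combining, 3^(k + 1) ≥ 33(k+1)^3 - 3(k+1).
By the principle of mathematical induction, the result holds for all r ≥ 10.
Hence the smallest such M is 10.

M = 10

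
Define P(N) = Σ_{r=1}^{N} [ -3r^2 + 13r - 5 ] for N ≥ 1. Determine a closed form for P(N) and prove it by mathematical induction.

P(N) = -N(N^2 - 5N - 1)

We claim P(N) = -N(N^2 - 5N - 1) for all N ≥ 1.
For the base case N = 1: P(1) = 5, and the closed form gives 5. They agree.
Inductive step: assume the claim holds for N = r, so P(r) = r(-r^2 + 5r + 1).
Then P(r+1) = P(r) + (-3r^2 + 7r + 5) = (r(-r^2 + 5r + 1)) + (-3r^2 + 7r + 5).
Simplifying, P(r+1) = -(r + 1)(r^2 - 3r - 5) = -(r+1)((r+1)^2 - 5(r+1) - 1),
which is the closed form with N = r+1.
Hence, by induction on N, the claim holds for every N ≥ 1.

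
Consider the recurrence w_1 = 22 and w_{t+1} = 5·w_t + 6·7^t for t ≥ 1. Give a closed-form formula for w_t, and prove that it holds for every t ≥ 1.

Computing the first terms: w_1 = 22, w_2 = 152, w_3 = 1054. This suggests w_t = 5^(t - 1) + 3·7^t.
For the base case t = 1: the formula gives 22 = 22 = w_1.
Inductive step: suppose the statement holds for some p ≥ 1, so w_p = 5^(p - 1) + 3·7^p.
Then w_{p+1} = 5·w_p + 6·7^p = 5·(5^(p - 1) + 3·7^p) + 6·7^p = 5^p + 3·7^(p + 1) = 5^((p+1) - 1) + 3·7^(p+1),
which is the claimed formula at t = p+1.
By induction, the statement is established for all t ≥ 1.

w_t = 5^(t - 1) + 3·7^t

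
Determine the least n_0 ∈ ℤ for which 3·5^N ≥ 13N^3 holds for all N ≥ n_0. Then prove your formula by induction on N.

At N = 2: 75 < 104, so the inequality fails and n_0 ≥ 3. We prove 3·5^N ≥ 13N^3 for all N ≥ 3.
For the base case N = 3: 3·5^N = 375 and 13N^3 = 351, so 375 ≥ 351.
Inductive step: suppose the statement holds for some p ≥ 3, so 3·5^p ≥ 13p^3.
Then 3·5^(p + 1) = 5·(3·5^p) ≥ 5·(13p^3).
Also, for p ≥ 3 we have 5·(13p^3) ≥ 13(p+1)^3, since 5 ≥ (1 + 1/p)^3 for all p ≥ 3.
Combining, 3·5^(p + 1) ≥ 13(p+1)^3.
By induction, the statement is established for all N ≥ 3.
Hence the smallest such n_0 is 3.

n_0 = 3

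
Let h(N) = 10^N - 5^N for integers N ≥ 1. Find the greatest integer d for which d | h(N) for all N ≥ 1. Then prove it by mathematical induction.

Computing the first values: h(1) = 5 and h(2) = 75; gcd(5, 75) = 5, so d ≤ 5.
We prove 5 | 10^N - 5^N for all N ≥ 1 by induction on N.
Base case (N = 1): h(1) = 5 = 5·(1), so 5 | h(1).
Inductive step: assume the claim holds for N = r, i.e. 5 | h(r). Then
10^{r+1} − 5^{r+1} = 10·10^r − 5·5^r = 10·(10^r − 5^r) + (5)·5^r. The first term is divisible by 5 by the inductive hypothesis, and the second term (5)·5^r is divisible by 5 since 5 | 5. Hence 5 | h(r+1).
This completes the induction.
Therefore the largest such d is 5.

d = 5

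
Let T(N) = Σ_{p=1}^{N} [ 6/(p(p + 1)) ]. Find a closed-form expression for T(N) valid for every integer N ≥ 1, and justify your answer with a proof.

T(N) = 6N/(N + 1)

We claim T(N) = 6N/(N + 1) for all N ≥ 1.
Base case (N = 1): T(1) = 3, and the closed form gives 3. They agree.
For the inductive step, assume it holds for an arbitrary p ≥ 1, so T(p) = 6p/(p + 1).
Then T(p+1) = T(p) + (6/((p + 1)(p + 2))) = (6p/(p + 1)) + (6/((p + 1)(p + 2))).
Simplifying, T(p+1) = 6(p + 1)/(p + 2) = 6(p+1)/((p+1) + 1),
which is the closed form with N = p+1.
This completes the induction.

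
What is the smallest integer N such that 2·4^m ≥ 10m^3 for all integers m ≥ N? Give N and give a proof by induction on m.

At m = 4: 512 < 640, so the inequality fails and N ≥ 5. We prove 2·4^m ≥ 10m^3 for all m ≥ 5.
Base step (m = 5): 2·4^m = 2048 and 10m^3 = 1250, so 2048 ≥ 1250.
For the inductive step, assume it holds for an arbitrary j ≥ 5, so 2·4^j ≥ 10j^3.
Then 2·4^(j + 1) = 4·(2·4^j) ≥ 4·(10j^3).
Also, for j ≥ 5 we have 4·(10j^3) ≥ 10(j+1)^3, since 4 ≥ (1 + 1/j)^3 for all j ≥ 5.
Combining, 2·4^(j + 1) ≥ 10(j+1)^3.
Hence, by induction on m, the claim holds for every m ≥ 5.
Hence the smallest such N is 5.

N = 5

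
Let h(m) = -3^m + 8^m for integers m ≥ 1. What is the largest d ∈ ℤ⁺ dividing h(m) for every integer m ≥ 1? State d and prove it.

Computing the first values: h(1) = 5 and h(2) = 55; gcd(5, 55) = 5, so d ≤ 5.
We prove 5 | -3^m + 8^m for all m ≥ 1 by induction on m.
When m = 1: h(1) = 5 = 5·(1), so 5 | h(1).
Inductive step: assume the claim holds for m = j, i.e. 5 | h(j). Then
8^{j+1} − 3^{j+1} = 8·8^j − 3·3^j = 8·(8^j − 3^j) + (5)·3^j. The first term is divisible by 5 by the inductive hypothesis, and the second term (5)·3^j is divisible by 5 since 5 | 5. Hence 5 | h(j+1).
Hence, by induction on m, the claim holds for every m ≥ 1.
Therefore the largest such d is 5.

d = 5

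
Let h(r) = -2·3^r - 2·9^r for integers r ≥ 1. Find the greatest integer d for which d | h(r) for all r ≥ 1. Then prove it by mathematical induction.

d = 12

Computing the first values: h(1) = -24 and h(2) = -180; gcd(-24, -180) = 12, so d ≤ 12.
We prove 12 | -2·3^r - 2·9^r for all r ≥ 1 by induction on r.
Base step (r = 1): h(1) = -24 = 12·(-2), so 12 | h(1).
For the inductive step, assume it holds for an arbitrary k ≥ 1, i.e. 12 | h(k). Then
h(k+1) − 9·h(k) = (-2·3^(k+1) - 2·9^(k+1)) − 9·(-2·3^k - 2·9^k) = (-2)·3^k·(3 − 9) = (12)·3^k. Since 12 | h(k) by the inductive hypothesis, 12 | 9·h(k); and 12 | 12 since 12 = 12·1. Therefore 12 | h(k+1).
By induction, the statement is established for all r ≥ 1.
Therefore the largest such d is 12.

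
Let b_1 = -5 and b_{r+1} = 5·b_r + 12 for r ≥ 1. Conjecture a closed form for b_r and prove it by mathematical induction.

Computing the first terms: b_1 = -5, b_2 = -13, b_3 = -53. This suggests b_r = -2·5^(r - 1) - 3.
For the base case r = 1: the formula gives -5 = -5 = b_1.
Inductive step: assume the claim holds for r = p, so b_p = -2·5^(p - 1) - 3.
Then b_{p+1} = 5·b_p + 12 = 5·(-2·5^(p - 1) - 3) + 12 = -2·5^p - 3 = -2·5^((p+1) - 1) - 3,
which is the claimed formula at r = p+1.
By induction, the statement is established for all r ≥ 1.

b_r = -2·5^(r - 1) - 3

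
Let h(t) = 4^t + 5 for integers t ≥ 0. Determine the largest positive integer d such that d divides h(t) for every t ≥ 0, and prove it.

Computing the first values: h(0) = 6 and h(1) = 9; gcd(6, 9) = 3, so d ≤ 3.
We prove 3 | 4^t + 5 for all t ≥ 0 by induction on t.
Base case (t = 0): h(0) = 6 = 3·(2), so 3 | h(0).
For the inductive step, assume it holds for an arbitrary k ≥ 0, i.e. 3 | h(k). Then
h(k+1) = 4^(k+1) + 5 = 4·(4^k + 5) - 15 = 4·h(k) - 15. The first term is divisible by 3 by the inductive hypothesis, and -15 is divisible by 3. Hence 3 | h(k+1).
This completes the induction.
Therefore the largest such d is 3.

d = 3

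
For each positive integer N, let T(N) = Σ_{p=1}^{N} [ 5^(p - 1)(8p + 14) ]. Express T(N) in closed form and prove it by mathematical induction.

We claim T(N) = 5^N(2N + 3) - 3 for all N ≥ 1.
Base step (N = 1): T(1) = 22, and the closed form gives 22. They agree.
For the inductive step, assume it holds for an arbitrary p ≥ 1, so T(p) = 5^p(2p + 3) - 3.
Then T(p+1) = T(p) + (5^p(8p + 22)) = (5^p(2p + 3) - 3) + (5^p(8p + 22)).
Simplifying, T(p+1) = 10·5^p·p + 25·5^p - 3 = 5^(p+1)(2(p+1) + 3) - 3,
which is the closed form with N = p+1.
This completes the induction.

T(N) = 5^N(2N + 3) - 3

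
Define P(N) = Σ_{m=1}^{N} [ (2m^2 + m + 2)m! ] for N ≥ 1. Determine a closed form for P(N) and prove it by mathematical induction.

We claim P(N) = (2N + 1)(N + 1)! - 1 for all N ≥ 1.
Base case (N = 1): P(1) = 5, and the closed form gives 5. They agree.
For the inductive step, assume it holds for an arbitrary m ≥ 1, so P(m) = (2m + 1)(m + 1)! - 1.
Then P(m+1) = P(m) + ((2m^2 + 5m + 5)(m + 1)!) = ((2m + 1)(m + 1)! - 1) + ((2m^2 + 5m + 5)(m + 1)!).
Simplifying, P(m+1) = (2(m+1) + 1)((m+1) + 1)! - 1,
which is the closed form with N = m+1.
By induction, the statement is established for all N ≥ 1.

P(N) = (2N + 1)(N + 1)! - 1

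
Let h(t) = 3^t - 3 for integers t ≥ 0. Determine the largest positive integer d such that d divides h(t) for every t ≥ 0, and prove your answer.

Computing the first values: h(0) = -2 and h(1) = 0; gcd(-2, 0) = 2, so d ≤ 2.
We prove 2 | 3^t - 3 for all t ≥ 0 by induction on t.
For the base case t = 0: h(0) = -2 = 2·(-1), so 2 | h(0).
Inductive step: suppose the statement holds for some p ≥ 0, i.e. 2 | h(p). Then
h(p+1) = 3^(p+1) - 3 = 3·(3^p - 3) + 6 = 3·h(p) + 6. The first term is divisible by 2 by the inductive hypothesis, and 6 is divisible by 2. Hence 2 | h(p+1).
Hence, by induction on t, the claim holds for every t ≥ 0.
Therefore the largest such d is 2.

d = 2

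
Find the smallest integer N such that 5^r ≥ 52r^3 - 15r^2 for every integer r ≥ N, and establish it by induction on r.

N = 6

At r = 5: 3125 < 6125, so the inequality fails and N ≥ 6. We prove 5^r ≥ 52r^3 - 15r^2 for all r ≥ 6.
Base step (r = 6): 5^r = 15625 and 52r^3 - 15r^2 = 10692, so 15625 ≥ 10692.
Inductive step: suppose the statement holds for some k ≥ 6, so 5^k ≥ 52k^3 - 15k^2.
Then 5^(k + 1) = 5·(5^k) ≥ 5·(52k^3 - 15k^2).
Also, for k ≥ 6 we have 5·(52k^3 - 15k^2) ≥ 52(k+1)^3 - 15(k+1)^2, since 5·(52k^3 - 15k^2) − (52(k+1)^3 - 15(k+1)^2) = 208k^3 - 216k^2 - 126k - 37, which is nonnegative for all k ≥ 6.
Combining, 5^(k + 1) ≥ 52(k+1)^3 - 15(k+1)^2.
By the principle of mathematical induction, the result holds for all r ≥ 6.
Hence the smallest such N is 6.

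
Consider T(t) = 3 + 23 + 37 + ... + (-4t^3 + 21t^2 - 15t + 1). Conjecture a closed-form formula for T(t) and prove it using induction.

We claim T(t) = -t(t^3 - 5t^2 - 2t + 3) for all t ≥ 1.
Base case (t = 1): T(1) = 3, and the closed form gives 3. They agree.
Suppose the result is true for t = r, so T(r) = r(-r^3 + 5r^2 + 2r - 3).
Then T(r+1) = T(r) + (-4r^3 + 9r^2 + 15r + 3) = (r(-r^3 + 5r^2 + 2r - 3)) + (-4r^3 + 9r^2 + 15r + 3).
Simplifying, T(r+1) = -(r + 1)(r^3 - 2r^2 - 9r - 3) = -(r+1)((r+1)^3 - 5(r+1)^2 - 2(r+1) + 3),
which is the closed form with t = r+1.
By the principle of mathematical induction, the result holds for all t ≥ 1.

T(t) = -t(t^3 - 5t^2 - 2t + 3)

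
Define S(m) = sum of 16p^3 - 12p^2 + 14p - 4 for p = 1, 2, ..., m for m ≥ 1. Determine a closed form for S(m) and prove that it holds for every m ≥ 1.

We claim S(m) = m(4m^3 + 4m^2 + 5m + 1) for all m ≥ 1.
For the base case m = 1: S(1) = 14, and the closed form gives 14. They agree.
Suppose the result is true for m = p, so S(p) = p(4p^3 + 4p^2 + 5p + 1).
Then S(p+1) = S(p) + (16p^3 + 36p^2 + 38p + 14) = (p(4p^3 + 4p^2 + 5p + 1)) + (16p^3 + 36p^2 + 38p + 14).
Simplifying, S(p+1) = (p + 1)(4p^3 + 16p^2 + 25p + 14) = (p+1)(4(p+1)^3 + 4(p+1)^2 + 5(p+1) + 1),
which is the closed form with m = p+1.
Hence, by induction on m, the claim holds for every m ≥ 1.

S(m) = m(4m^3 + 4m^2 + 5m + 1)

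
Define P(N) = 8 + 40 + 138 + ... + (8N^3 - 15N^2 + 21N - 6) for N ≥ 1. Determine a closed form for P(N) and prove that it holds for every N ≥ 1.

P(N) = N(2N^3 - N^2 + 5N + 2)

We claim P(N) = N(2N^3 - N^2 + 5N + 2) for all N ≥ 1.
Base case (N = 1): P(1) = 8, and the closed form gives 8. They agree.
Suppose the result is true for N = i, so P(i) = i(2i^3 - i^2 + 5i + 2).
Then P(i+1) = P(i) + (8i^3 + 9i^2 + 15i + 8) = (i(2i^3 - i^2 + 5i + 2)) + (8i^3 + 9i^2 + 15i + 8).
Simplifying, P(i+1) = (i + 1)(2i^3 + 5i^2 + 9i + 8) = (i+1)(2(i+1)^3 - (i+1)^2 + 5(i+1) + 2),
which is the closed form with N = i+1.
This completes the induction.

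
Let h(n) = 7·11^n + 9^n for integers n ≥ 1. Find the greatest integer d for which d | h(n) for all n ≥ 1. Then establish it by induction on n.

d = 2

Computing the first values: h(1) = 86 and h(2) = 928; gcd(86, 928) = 2, so d ≤ 2.
We prove 2 | 7·11^n + 9^n for all n ≥ 1 by induction on n.
When n = 1: h(1) = 86 = 2·(43), so 2 | h(1).
Inductive step: assume the claim holds for n = r, i.e. 2 | h(r). Then
h(r+1) − 11·h(r) = (7·11^(r+1) + 9^(r+1)) − 11·(7·11^r + 9^r) = (1)·9^r·(9 − 11) = (-2)·9^r. Since 2 | h(r) by the inductive hypothesis, 2 | 11·h(r); and 2 | -2 since -2 = 2·-1. Therefore 2 | h(r+1).
By induction, the statement is established for all n ≥ 1.
Therefore the largest such d is 2.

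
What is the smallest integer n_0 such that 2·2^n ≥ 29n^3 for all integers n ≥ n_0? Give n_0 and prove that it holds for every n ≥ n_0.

n_0 = 16

At n = 15: 65536 < 97875, so the inequality fails and n_0 ≥ 16. We prove 2·2^n ≥ 29n^3 for all n ≥ 16.
Base case (n = 16): 2·2^n = 131072 and 29n^3 = 118784, so 131072 ≥ 118784.
Inductive step: assume the claim holds for n = r, so 2·2^r ≥ 29r^3.
Then 2·2^(r + 1) = 2·(2·2^r) ≥ 2·(29r^3).
Also, for r ≥ 16 we have 2·(29r^3) ≥ 29(r+1)^3, since 2 ≥ (1 + 1/r)^3 for all r ≥ 16.
Combining, 2·2^(r + 1) ≥ 29(r+1)^3.
Hence, by induction on n, the claim holds for every n ≥ 16.
Hence the smallest such n_0 is 16.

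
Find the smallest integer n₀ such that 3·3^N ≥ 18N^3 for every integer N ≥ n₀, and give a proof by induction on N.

n₀ = 7

At N = 6: 2187 < 3888, so the inequality fails and n₀ ≥ 7. We prove 3·3^N ≥ 18N^3 for all N ≥ 7.
Base case (N = 7): 3·3^N = 6561 and 18N^3 = 6174, so 6561 ≥ 6174.
Inductive step: assume the claim holds for N = p, so 3·3^p ≥ 18p^3.
Then 3·3^(p + 1) = 3·(3·3^p) ≥ 3·(18p^3).
Also, for p ≥ 7 we have 3·(18p^3) ≥ 18(p+1)^3, since 3 ≥ (1 + 1/p)^3 for all p ≥ 7.
Combining, 3·3^(p + 1) ≥ 18(p+1)^3.
By the principle of mathematical induction, the result holds for all N ≥ 7.
Hence the smallest such n₀ is 7.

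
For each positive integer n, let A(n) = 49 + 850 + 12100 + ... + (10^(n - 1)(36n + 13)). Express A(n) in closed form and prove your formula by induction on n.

A(n) = 10^n(4n + 1) - 1

We claim A(n) = 10^n(4n + 1) - 1 for all n ≥ 1.
Base step (n = 1): A(1) = 49, and the closed form gives 49. They agree.
Inductive step: suppose the statement holds for some j ≥ 1, so A(j) = 10^j(4j + 1) - 1.
Then A(j+1) = A(j) + (10^j(36j + 49)) = (10^j(4j + 1) - 1) + (10^j(36j + 49)).
Simplifying, A(j+1) = 40·10^j·j + 50·10^j - 1 = 10^(j+1)(4(j+1) + 1) - 1,
which is the closed form with n = j+1.
By the principle of mathematical induction, the result holds for all n ≥ 1.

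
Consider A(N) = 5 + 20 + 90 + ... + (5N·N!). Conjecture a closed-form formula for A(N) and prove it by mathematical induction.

A(N) = 5(N + 1)! - 5

We claim A(N) = 5(N + 1)! - 5 for all N ≥ 1.
When N = 1: A(1) = 5, and the closed form gives 5. They agree.
Inductive step: assume the claim holds for N = p, so A(p) = 5(p + 1)! - 5.
Then A(p+1) = A(p) + (5(p + 1)(p + 1)!) = (5(p + 1)! - 5) + (5(p + 1)(p + 1)!).
Simplifying, A(p+1) = 5((p+1) + 1)! - 5,
which is the closed form with N = p+1.
This completes the induction.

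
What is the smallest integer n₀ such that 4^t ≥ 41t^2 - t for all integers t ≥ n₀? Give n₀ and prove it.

At t = 4: 256 < 652, so the inequality fails and n₀ ≥ 5. We prove 4^t ≥ 41t^2 - t for all t ≥ 5.
Base step (t = 5): 4^t = 1024 and 41t^2 - t = 1020, so 1024 ≥ 1020.
For the inductive step, assume it holds for an arbitrary r ≥ 5, so 4^r ≥ 41r^2 - r.
Then 4^(r + 1) = 4·(4^r) ≥ 4·(41r^2 - r).
Also, for r ≥ 5 we have 4·(41r^2 - r) ≥ 41(r+1)^2 - (r+1), since 4·(41r^2 - r) − (41(r+1)^2 - (r+1)) = 123r^2 - 85r - 40, which is nonnegative for all r ≥ 5.
Combining, 4^(r + 1) ≥ 41(r+1)^2 - (r+1).
Hence, by induction on t, the claim holds for every t ≥ 5.
Hence the smallest such n₀ is 5.

n₀ = 5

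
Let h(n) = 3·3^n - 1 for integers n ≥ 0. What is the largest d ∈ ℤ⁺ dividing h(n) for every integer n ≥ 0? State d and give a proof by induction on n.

Computing the first values: h(0) = 2 and h(1) = 8; gcd(2, 8) = 2, so d ≤ 2.
We prove 2 | 3·3^n - 1 for all n ≥ 0 by induction on n.
When n = 0: h(0) = 2 = 2·(1), so 2 | h(0).
Inductive step: suppose the statement holds for some r ≥ 0, i.e. 2 | h(r). Then
h(r+1) = 3·3^(r+1) - 1 = 3·(3·3^r - 1) + 2 = 3·h(r) + 2. The first term is divisible by 2 by the inductive hypothesis, and 2 is divisible by 2. Hence 2 | h(r+1).
This completes the induction.
Therefore the largest such d is 2.

d = 2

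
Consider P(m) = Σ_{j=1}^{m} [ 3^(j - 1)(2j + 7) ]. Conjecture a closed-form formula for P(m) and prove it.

We claim P(m) = 3^m(m + 3) - 3 for all m ≥ 1.
When m = 1: P(1) = 9, and the closed form gives 9. They agree.
For the inductive step, assume it holds for an arbitrary j ≥ 1, so P(j) = 3^j(j + 3) - 3.
Then P(j+1) = P(j) + (3^j(2j + 9)) = (3^j(j + 3) - 3) + (3^j(2j + 9)).
Simplifying, P(j+1) = 3·3^j·j + 12·3^j - 3 = 3^(j+1)((j+1) + 3) - 3,
which is the closed form with m = j+1.
By induction, the statement is established for all m ≥ 1.

P(m) = 3^m(m + 3) - 3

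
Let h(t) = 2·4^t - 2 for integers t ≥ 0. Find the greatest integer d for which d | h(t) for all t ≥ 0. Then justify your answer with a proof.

Computing the first values: h(0) = 0 and h(1) = 6; gcd(0, 6) = 6, so d ≤ 6.
We prove 6 | 2·4^t - 2 for all t ≥ 0 by induction on t.
When t = 0: h(0) = 0 = 6·(0), so 6 | h(0).
Inductive step: assume the claim holds for t = j, i.e. 6 | h(j). Then
h(j+1) = 2·4^(j+1) - 2 = 4·(2·4^j - 2) + 6 = 4·h(j) + 6. The first term is divisible by 6 by the inductive hypothesis, and 6 is divisible by 6. Hence 6 | h(j+1).
Hence, by induction on t, the claim holds for every t ≥ 0.
Therefore the largest such d is 6.

d = 6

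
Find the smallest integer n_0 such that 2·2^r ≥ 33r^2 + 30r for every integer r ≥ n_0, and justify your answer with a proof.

n_0 = 12

At r = 11: 4096 < 4323, so the inequality fails and n_0 ≥ 12. We prove 2·2^r ≥ 33r^2 + 30r for all r ≥ 12.
Base case (r = 12): 2·2^r = 8192 and 33r^2 + 30r = 5112, so 8192 ≥ 5112.
Suppose the result is true for r = k, so 2·2^k ≥ 33k^2 + 30k.
Then 2·2^(k + 1) = 2·(2·2^k) ≥ 2·(33k^2 + 30k).
Also, for k ≥ 12 we have 2·(33k^2 + 30k) ≥ 33(k+1)^2 + 30(k+1), since 2·(33k^2 + 30k) − (33(k+1)^2 + 30(k+1)) = 33k^2 - 36k - 63, which is nonnegative for all k ≥ 12.
Combining, 2·2^(k + 1) ≥ 33(k+1)^2 + 30(k+1).
By the principle of mathematical induction, the result holds for all r ≥ 12.
Hence the smallest such n_0 is 12.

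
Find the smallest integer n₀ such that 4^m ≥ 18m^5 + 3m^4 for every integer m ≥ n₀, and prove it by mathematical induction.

n₀ = 11

At m = 10: 1048576 < 1830000, so the inequality fails and n₀ ≥ 11. We prove 4^m ≥ 18m^5 + 3m^4 for all m ≥ 11.
For the base case m = 11: 4^m = 4194304 and 18m^5 + 3m^4 = 2942841, so 4194304 ≥ 2942841.
Suppose the result is true for m = p, so 4^p ≥ 18p^5 + 3p^4.
Then 4^(p + 1) = 4·(4^p) ≥ 4·(18p^5 + 3p^4).
Also, for p ≥ 11 we have 4·(18p^5 + 3p^4) ≥ 18(p+1)^5 + 3(p+1)^4, since 4·(18p^5 + 3p^4) − (18(p+1)^5 + 3(p+1)^4) = 54p^5 - 81p^4 - 192p^3 - 198p^2 - 102p - 21, which is nonnegative for all p ≥ 11.
Combining, 4^(p + 1) ≥ 18(p+1)^5 + 3(p+1)^4.
By the principle of mathematical induction, the result holds for all m ≥ 11.
Hence the smallest such n₀ is 11.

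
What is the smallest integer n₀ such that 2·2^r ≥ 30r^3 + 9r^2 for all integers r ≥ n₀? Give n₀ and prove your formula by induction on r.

At r = 15: 65536 < 103275, so the inequality fails and n₀ ≥ 16. We prove 2·2^r ≥ 30r^3 + 9r^2 for all r ≥ 16.
When r = 16: 2·2^r = 131072 and 30r^3 + 9r^2 = 125184, so 131072 ≥ 125184.
Inductive step: suppose the statement holds for some p ≥ 16, so 2·2^p ≥ 30p^3 + 9p^2.
Then 2·2^(p + 1) = 2·(2·2^p) ≥ 2·(30p^3 + 9p^2).
Also, for p ≥ 16 we have 2·(30p^3 + 9p^2) ≥ 30(p+1)^3 + 9(p+1)^2, since 2·(30p^3 + 9p^2) − (30(p+1)^3 + 9(p+1)^2) = 30p^3 - 81p^2 - 108p - 39, which is nonnegative for all p ≥ 16.
Combining, 2·2^(p + 1) ≥ 30(p+1)^3 + 9(p+1)^2.
By induction, the statement is established for all r ≥ 16.
Hence the smallest such n₀ is 16.

n₀ = 16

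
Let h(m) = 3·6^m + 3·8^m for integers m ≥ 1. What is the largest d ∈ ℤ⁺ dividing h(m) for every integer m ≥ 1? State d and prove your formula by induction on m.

d = 6

Computing the first values: h(1) = 42 and h(2) = 300; gcd(42, 300) = 6, so d ≤ 6.
We prove 6 | 3·6^m + 3·8^m for all m ≥ 1 by induction on m.
For the base case m = 1: h(1) = 42 = 6·(7), so 6 | h(1).
Inductive step: assume the claim holds for m = i, i.e. 6 | h(i). Then
h(i+1) − 8·h(i) = (3·6^(i+1) + 3·8^(i+1)) − 8·(3·6^i + 3·8^i) = (3)·6^i·(6 − 8) = (-6)·6^i. Since 6 | h(i) by the inductive hypothesis, 6 | 8·h(i); and 6 | -6 since -6 = 6·-1. Therefore 6 | h(i+1).
By the principle of mathematical induction, the result holds for all m ≥ 1.
Therefore the largest such d is 6.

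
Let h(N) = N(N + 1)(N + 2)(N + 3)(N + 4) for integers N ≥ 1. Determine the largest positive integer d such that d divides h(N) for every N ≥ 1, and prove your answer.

d = 120

Computing the first values: h(1) = 120 and h(2) = 720; gcd(120, 720) = 120, so d ≤ 120.
We prove 120 | N(N + 1)(N + 2)(N + 3)(N + 4) for all N ≥ 1 by induction on N.
For the base case N = 1: h(1) = 120 = 120·(1), so 120 | h(1).
Inductive step: suppose the statement holds for some j ≥ 1, i.e. 120 | h(j). Then
h(j+1) − h(j) = (j+1)·(j+2)·(j+3)·(j+4)·(j+5) − j·(j+1)·(j+2)·(j+3)·(j+4) = (j+1)·(j+2)·(j+3)·(j+4)·[(j+5) − j] = 5·(j+1)·(j+2)·(j+3)·(j+4). The product of 4 consecutive integers is divisible by (4)! = 24, so h(j+1) − h(j) is divisible by 5·24 = 120. By the inductive hypothesis 120 | h(j), hence 120 | h(j+1).
Hence, by induction on N, the claim holds for every N ≥ 1.
Therefore the largest such d is 120.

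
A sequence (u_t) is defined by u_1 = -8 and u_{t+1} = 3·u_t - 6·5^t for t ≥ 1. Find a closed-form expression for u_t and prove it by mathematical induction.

Computing the first terms: u_1 = -8, u_2 = -54, u_3 = -312. This suggests u_t = 7·3^(t - 1) - 3·5^t.
For the base case t = 1: the formula gives -8 = -8 = u_1.
Inductive step: assume the claim holds for t = p, so u_p = 7·3^(p - 1) - 3·5^p.
Then u_{p+1} = 3·u_p - 6·5^p = 3·(7·3^(p - 1) - 3·5^p) - 6·5^p = 7·3^p - 3·5^(p + 1) = 7·3^((p+1) - 1) - 3·5^(p+1),
which is the claimed formula at t = p+1.
Hence, by induction on t, the claim holds for every t ≥ 1.

u_t = 7·3^(t - 1) - 3·5^t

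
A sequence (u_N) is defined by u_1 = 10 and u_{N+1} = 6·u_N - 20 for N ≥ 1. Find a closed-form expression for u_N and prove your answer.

u_N = 6^N + 4

Computing the first terms: u_1 = 10, u_2 = 40, u_3 = 220. This suggests u_N = 6^N + 4.
Base step (N = 1): the formula gives 10 = 10 = u_1.
Inductive step: assume the claim holds for N = p, so u_p = 6^p + 4.
Then u_{p+1} = 6·u_p - 20 = 6·(6^p + 4) - 20 = 6^(p + 1) + 4,
which is the claimed formula at N = p+1.
By the principle of mathematical induction, the result holds for all N ≥ 1.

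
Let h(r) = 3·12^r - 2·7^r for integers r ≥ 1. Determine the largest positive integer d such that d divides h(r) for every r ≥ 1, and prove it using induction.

d = 2

Computing the first values: h(1) = 22 and h(2) = 334; gcd(22, 334) = 2, so d ≤ 2.
We prove 2 | 3·12^r - 2·7^r for all r ≥ 1 by induction on r.
Base case (r = 1): h(1) = 22 = 2·(11), so 2 | h(1).
Inductive step: assume the claim holds for r = m, i.e. 2 | h(m). Then
h(m+1) − 12·h(m) = (3·12^(m+1) - 2·7^(m+1)) − 12·(3·12^m - 2·7^m) = (-2)·7^m·(7 − 12) = (10)·7^m. Since 2 | h(m) by the inductive hypothesis, 2 | 12·h(m); and 2 | 10 since 10 = 2·5. Therefore 2 | h(m+1).
Hence, by induction on r, the claim holds for every r ≥ 1.
Therefore the largest such d is 2.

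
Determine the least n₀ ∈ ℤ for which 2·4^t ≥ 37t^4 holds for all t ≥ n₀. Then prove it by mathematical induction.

At t = 8: 131072 < 151552, so the inequality fails and n₀ ≥ 9. We prove 2·4^t ≥ 37t^4 for all t ≥ 9.
Base case (t = 9): 2·4^t = 524288 and 37t^4 = 242757, so 524288 ≥ 242757.
Inductive step: assume the claim holds for t = i, so 2·4^i ≥ 37i^4.
Then 2·4^(i + 1) = 4·(2·4^i) ≥ 4·(37i^4).
Also, for i ≥ 9 we have 4·(37i^4) ≥ 37(i+1)^4, since 4 ≥ (1 + 1/i)^4 for all i ≥ 9.
Combining, 2·4^(i + 1) ≥ 37(i+1)^4.
By the principle of mathematical induction, the result holds for all t ≥ 9.
Hence the smallest such n₀ is 9.

n₀ = 9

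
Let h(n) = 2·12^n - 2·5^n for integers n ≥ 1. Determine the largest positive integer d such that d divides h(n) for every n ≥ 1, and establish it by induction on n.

d = 14

Computing the first values: h(1) = 14 and h(2) = 238; gcd(14, 238) = 14, so d ≤ 14.
We prove 14 | 2·12^n - 2·5^n for all n ≥ 1 by induction on n.
For the base case n = 1: h(1) = 14 = 14·(1), so 14 | h(1).
Inductive step: assume the claim holds for n = k, i.e. 14 | h(k). Then
h(k+1) − 12·h(k) = (2·12^(k+1) - 2·5^(k+1)) − 12·(2·12^k - 2·5^k) = (-2)·5^k·(5 − 12) = (14)·5^k. Since 14 | h(k) by the inductive hypothesis, 14 | 12·h(k); and 14 | 14 since 14 = 14·1. Therefore 14 | h(k+1).
By induction, the statement is established for all n ≥ 1.
Therefore the largest such d is 14.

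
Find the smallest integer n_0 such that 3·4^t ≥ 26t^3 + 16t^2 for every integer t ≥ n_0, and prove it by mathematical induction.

At t = 5: 3072 < 3650, so the inequality fails and n_0 ≥ 6. We prove 3·4^t ≥ 26t^3 + 16t^2 for all t ≥ 6.
Base case (t = 6): 3·4^t = 12288 and 26t^3 + 16t^2 = 6192, so 12288 ≥ 6192.
Inductive step: assume the claim holds for t = r, so 3·4^r ≥ 26r^3 + 16r^2.
Then 3·4^(r + 1) = 4·(3·4^r) ≥ 4·(26r^3 + 16r^2).
Also, for r ≥ 6 we have 4·(26r^3 + 16r^2) ≥ 26(r+1)^3 + 16(r+1)^2, since 4·(26r^3 + 16r^2) − (26(r+1)^3 + 16(r+1)^2) = 78r^3 - 30r^2 - 110r - 42, which is nonnegative for all r ≥ 6.
Combining, 3·4^(r + 1) ≥ 26(r+1)^3 + 16(r+1)^2.
This completes the induction.
Hence the smallest such n_0 is 6.

n_0 = 6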